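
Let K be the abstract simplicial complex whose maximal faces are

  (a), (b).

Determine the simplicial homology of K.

H_0 ≅ Z^2.

Order the vertices as a < b. Listing each simplex with vertices in this order, K has dimension 0 with simplices:

  0-simplices (2): a, b

Hence C_0 ≅ Z^2.

From H_k ≅ ker(∂_k) / im(∂_{k+1}) we obtain:

  H_0: rank C_0 − rank ∂_1 = 2 − 0 = 2, and there is no ∂_1, so H_0 = Z^2.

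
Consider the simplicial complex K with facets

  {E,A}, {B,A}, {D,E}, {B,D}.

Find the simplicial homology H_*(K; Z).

H_0 ≅ Z,  H_1 ≅ Z.

K has 4 vertices, 4 edges.
rank ∂_0 = 0, rank ∂_1 = 3 ⇒ b_0 = 4 − 0 − 3 = 1; all invariant factors of ∂_1 are 1 so no torsion. So H_0 = Z.
rank ∂_1 = 3, rank ∂_2 = 0 ⇒ b_1 = 4 − 3 − 0 = 1. So H_1 = Z.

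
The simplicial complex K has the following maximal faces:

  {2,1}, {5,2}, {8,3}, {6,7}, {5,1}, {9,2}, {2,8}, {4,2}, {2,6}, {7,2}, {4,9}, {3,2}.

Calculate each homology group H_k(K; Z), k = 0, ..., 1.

Fix the vertex order 1 < 2 < 3 < 4 < 5 < 6 < 7 < 8 < 9 and write every simplex with vertices in increasing order. Then dim K = 1 and the simplices of K are:

  0-simplices (9): [1], [2], [3], [4], [5], [6], [7], [8], [9]
  1-simplices (12): [1,2], [1,5], [2,3], [2,4], [2,5], [2,6], [2,7], [2,8], [2,9], [3,8], [4,9], [6,7]

Hence C_0 ≅ Z^9, C_1 ≅ Z^12.

Boundary ∂_1: C_1 → C_0 sends each edge [p,q] (with p < q) to q − p. For instance
  ∂[1,2] = [2] − [1].
As a 9×12 matrix over Z this has rank 8, with invariant factors (1,1,1,1,1,1,1,1).

Reading off H_k = ker ∂_k / im ∂_{k+1}:

  H_0: rank C_0 − rank ∂_1 = 9 − 8 = 1, and the invariant factors of ∂_1 are all 1, so H_0 = Z.
  H_1: rank ker ∂_1 − rank ∂_2 = (12 − 8) − 0 = 4, and there is no ∂_2, so H_1 = Z^4.

As a check, the Euler characteristic is 9 − 12 = -3, which agrees with 1 − 4 = -3.

H_0 ≅ Z,  H_1 ≅ Z^4.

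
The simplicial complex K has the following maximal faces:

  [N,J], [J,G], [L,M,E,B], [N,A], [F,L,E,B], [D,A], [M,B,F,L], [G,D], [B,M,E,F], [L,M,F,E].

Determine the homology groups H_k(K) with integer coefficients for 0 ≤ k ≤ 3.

We work with the vertex ordering A < B < D < E < F < G < J < L < M < N. The simplices of K, each written with vertices in increasing order, are:

  0-simplices (10): A, B, D, E, F, G, J, L, M, N
  1-simplices (15): AD, AN, BE, BF, BL, BM, DG, EF, EL, EM, FL, FM, GJ, JN, LM
  2-simplices (10): BEF, BEL, BEM, BFL, BFM, BLM, EFL, EFM, ELM, FLM
  3-simplices (5): BEFL, BEFM, BELM, BFLM, EFLM

Hence C_0 ≅ Z^10, C_1 ≅ Z^15, C_2 ≅ Z^10, C_3 ≅ Z^5.

Boundary ∂_1: C_1 → C_0 maps an edge to its endpoints' difference, ∂[p,q] = q − p.
This gives a 10×15 integer matrix of rank 8; reducing to Smith normal form yields diagonal entries (1,1,1,1,1,1,1,1).

∂_2: C_2 → C_1 maps a triangle to the signed sum of its edges. For instance
  ∂EFL = FL − EL + EF,
  ∂EFM = FM − EM + EF.
As a 15×10 matrix over Z this has rank 6, with invariant factors (1,1,1,1,1,1).

Boundary ∂_3: C_3 → C_2 sends each 3-simplex σ to the alternating sum Σ_i (−1)^i (σ with its i-th vertex removed). For instance
  ∂BFLM = FLM − BLM + BFM − BFL,
  ∂BEFL = EFL − BFL + BEL − BEF.
The resulting 10×5 matrix has rank 4, and its Smith normal form has invariant factors (1,1,1,1).

From H_k ≅ ker(∂_k) / im(∂_{k+1}) we obtain:

  H_0: rank C_0 − rank ∂_1 = 10 − 8 = 2, and the invariant factors of ∂_1 are all 1, so H_0 = Z^2.
  H_1: rank ker ∂_1 − rank ∂_2 = (15 − 8) − 6 = 1, and the invariant factors of ∂_2 are all 1, so H_1 = Z.
  H_2: rank ker ∂_2 − rank ∂_3 = (10 − 6) − 4 = 0, and the invariant factors of ∂_3 are all 1, so H_2 = 0.
  H_3: rank ker ∂_3 − rank ∂_4 = (5 − 4) − 0 = 1, and there is no ∂_4, so H_3 = Z.

H_0 ≅ Z^2,  H_1 ≅ Z,  H_2 = 0,  H_3 ≅ Z.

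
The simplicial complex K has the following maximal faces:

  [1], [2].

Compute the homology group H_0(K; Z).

Order the vertices as 1 < 2. Listing each simplex with vertices in this order, K has dimension 0 with simplices:

  0-simplices (2): [1], [2]

giving chain groups C_0 ≅ Z^2.

Computing H_k = (kernel of ∂_k) / (image of ∂_{k+1}):

  H_0: rank C_0 − rank ∂_1 = 2 − 0 = 2, and there is no ∂_1, so H_0 ≅ Z^2.

H_0 = Z^2.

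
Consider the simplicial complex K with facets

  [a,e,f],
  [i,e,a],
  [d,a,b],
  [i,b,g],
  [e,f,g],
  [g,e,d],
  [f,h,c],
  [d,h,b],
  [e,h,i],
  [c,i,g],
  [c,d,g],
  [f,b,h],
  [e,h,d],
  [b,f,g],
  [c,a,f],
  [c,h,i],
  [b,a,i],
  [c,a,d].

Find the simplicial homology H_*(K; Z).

Order the vertices as a < b < c < d < e < f < g < h < i. Listing each simplex with vertices in this order, K has dimension 2 with simplices:

  0-simplices (9): a, b, c, d, e, f, g, h, i
  1-simplices (27): ab, ac, ad, ae, af, ai, bd, bf, bg, bh, bi, cd, cf, cg, ch, ci, de, dg, dh, ef, eg, eh, ei, fg, fh, gi, hi
  2-simplices (18): abd, abi, acd, acf, aef, aei, bdh, bfg, bfh, bgi, cdg, cfh, cgi, chi, deg, deh, efg, ehi

so the chain groups are C_0 ≅ Z^9, C_1 ≅ Z^27, C_2 ≅ Z^18.

The boundary map ∂_1: C_1 → C_0 sends each edge [p,q] (with p < q) to q − p.
The 9×27 boundary matrix has rank 8 and Smith normal form diag(1,1,1,1,1,1,1,1).

∂_2: C_2 → C_1 sends each 2-simplex [p,q,r] to [q,r] − [p,r] + [p,q]. For instance
  ∂acd = cd − ad + ac,
  ∂abd = bd − ad + ab.
This gives a 27×18 integer matrix of rank 17; reducing to Smith normal form yields diagonal entries (1,1,1,1,1,1,1,1,1,1,1,1,1,1,1,1,1).

Computing H_k = (kernel of ∂_k) / (image of ∂_{k+1}):

  H_0: rank C_0 − rank ∂_1 = 9 − 8 = 1, and the invariant factors of ∂_1 are all 1, so H_0 = Z.
  H_1: rank ker ∂_1 − rank ∂_2 = (27 − 8) − 17 = 2, and the invariant factors of ∂_2 are all 1, so H_1 = Z^2.
  H_2: rank ker ∂_2 − rank ∂_3 = (18 − 17) − 0 = 1, and there is no ∂_3, so H_2 = Z.

(K is a triangulation of the torus T^2.)

H_0 = Z,  H_1 = Z^2,  H_2 = Z.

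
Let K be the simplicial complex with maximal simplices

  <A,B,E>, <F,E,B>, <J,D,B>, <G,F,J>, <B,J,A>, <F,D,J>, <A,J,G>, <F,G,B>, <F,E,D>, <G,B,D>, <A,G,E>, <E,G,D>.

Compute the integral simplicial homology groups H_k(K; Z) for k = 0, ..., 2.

H_0 = Z,  H_1 = Z/2Z,  H_2 = 0.

Fix the vertex order A < B < D < E < F < G < J and write every simplex with vertices in increasing order. Then dim K = 2 and the simplices of K are:

  0-simplices (7): A, B, D, E, F, G, J
  1-simplices (18): AB, AE, AG, AJ, BD, BE, BF, BG, BJ, DE, DF, DG, DJ, EF, EG, FG, FJ, GJ
  2-simplices (12): ABE, ABJ, AEG, AGJ, BDG, BDJ, BEF, BFG, DEF, DEG, DFJ, FGJ

Hence C_0 ≅ Z^7, C_1 ≅ Z^18, C_2 ≅ Z^12.

The boundary map ∂_1: C_1 → C_0 sends each edge [p,q] (with p < q) to q − p.
The 7×18 boundary matrix has rank 6 and Smith normal form diag(1,1,1,1,1,1).

The boundary map ∂_2: C_2 → C_1 acts by ∂[p,q,r] = [q,r] − [p,r] + [p,q]. For instance
  ∂BDG = DG − BG + BD,
  ∂DEG = EG − DG + DE.
The resulting 18×12 matrix has rank 12, and its Smith normal form has invariant factors (1,1,1,1,1,1,1,1,1,1,1,2).

Reading off H_k = ker ∂_k / im ∂_{k+1}:

  H_0: rank C_0 − rank ∂_1 = 7 − 6 = 1, and the invariant factors of ∂_1 are all 1, so H_0 = Z.
  H_1: rank ker ∂_1 − rank ∂_2 = (18 − 6) − 12 = 0, and ∂_2 has invariant factor 2 > 1, so H_1 = Z/2Z.
  H_2: rank ker ∂_2 − rank ∂_3 = (12 − 12) − 0 = 0, and there is no ∂_3, so H_2 = 0.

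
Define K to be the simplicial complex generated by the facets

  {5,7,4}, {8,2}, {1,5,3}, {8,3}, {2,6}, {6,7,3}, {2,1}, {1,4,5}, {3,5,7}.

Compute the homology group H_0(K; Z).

H_0 = Z.

Order the vertices as 1 < 2 < 3 < 4 < 5 < 6 < 7 < 8. Listing each simplex with vertices in this order, K has dimension 2 with simplices:

  0-simplices (8): [1], [2], [3], [4], [5], [6], [7], [8]
  1-simplices (14): [1,2], [1,3], [1,4], [1,5], [2,6], [2,8], [3,5], [3,6], [3,7], [3,8], [4,5], [4,7], [5,7], [6,7]
  2-simplices (5): [1,3,5], [1,4,5], [3,5,7], [3,6,7], [4,5,7]

Hence C_0 ≅ Z^8, C_1 ≅ Z^14, C_2 ≅ Z^5.

The boundary map ∂_1: C_1 → C_0 is given by ∂[p,q] = [q] − [p]. For instance
  ∂[3,6] = [6] − [3].
As a 8×14 matrix over Z this has rank 7, with invariant factors (1,1,1,1,1,1,1).

Boundary ∂_2: C_2 → C_1 acts by ∂[p,q,r] = [q,r] − [p,r] + [p,q]. For instance
  ∂[1,3,5] = [3,5] − [1,5] + [1,3],
  ∂[3,5,7] = [5,7] − [3,7] + [3,5].
As a 14×5 matrix over Z this has rank 5, with invariant factors (1,1,1,1,1).

Computing H_k = (kernel of ∂_k) / (image of ∂_{k+1}):

  H_0: rank C_0 − rank ∂_1 = 8 − 7 = 1, and the invariant factors of ∂_1 are all 1, so H_0 = Z.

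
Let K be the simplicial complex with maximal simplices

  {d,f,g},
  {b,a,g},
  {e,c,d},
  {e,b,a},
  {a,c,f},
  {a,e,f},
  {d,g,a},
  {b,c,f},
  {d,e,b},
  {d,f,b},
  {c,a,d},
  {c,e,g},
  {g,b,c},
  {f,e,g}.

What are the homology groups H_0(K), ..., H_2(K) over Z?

H_0 ≅ Z,  H_1 ≅ Z^2,  H_2 ≅ Z.

Order the vertices as a < b < c < d < e < f < g. Listing each simplex with vertices in this order, K has dimension 2 with simplices:

  0-simplices (7): a, b, c, d, e, f, g
  1-simplices (21): ab, ac, ad, ae, af, ag, bc, bd, be, bf, bg, cd, ce, cf, cg, de, df, dg, ef, eg, fg
  2-simplices (14): abe, abg, acd, acf, adg, aef, bcf, bcg, bde, bdf, cde, ceg, dfg, efg

so the chain groups are C_0 ≅ Z^7, C_1 ≅ Z^21, C_2 ≅ Z^14.

Boundary ∂_1: C_1 → C_0 is given by ∂[p,q] = [q] − [p]. For instance
  ∂af = f − a.
As a 7×21 matrix over Z this has rank 6, with invariant factors (1,1,1,1,1,1).

∂_2: C_2 → C_1 sends each 2-simplex [p,q,r] to [q,r] − [p,r] + [p,q]. For instance
  ∂ceg = eg − cg + ce,
  ∂bdf = df − bf + bd.
The resulting 21×14 matrix has rank 13, and its Smith normal form has invariant factors (1,1,1,1,1,1,1,1,1,1,1,1,1).

Reading off H_k = ker ∂_k / im ∂_{k+1}:

  H_0: rank C_0 − rank ∂_1 = 7 − 6 = 1, and the invariant factors of ∂_1 are all 1, so H_0 ≅ Z.
  H_1: rank ker ∂_1 − rank ∂_2 = (21 − 6) − 13 = 2, and the invariant factors of ∂_2 are all 1, so H_1 ≅ Z^2.
  H_2: rank ker ∂_2 − rank ∂_3 = (14 − 13) − 0 = 1, and there is no ∂_3, so H_2 ≅ Z.

As a check, the Euler characteristic is 7 − 21 + 14 = 0, which agrees with 1 − 2 + 1 = 0.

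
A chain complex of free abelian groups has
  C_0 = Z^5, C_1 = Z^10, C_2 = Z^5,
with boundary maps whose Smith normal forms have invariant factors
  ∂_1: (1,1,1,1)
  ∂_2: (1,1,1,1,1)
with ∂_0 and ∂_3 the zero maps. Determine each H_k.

H_0 = Z,  H_1 = Z,  H_2 = 0.

H_0: b_0 = 5 − 0 − 4 = 1; torsion from ∂_1 factors > 1: none. So H_0 = Z.
H_1: b_1 = 10 − 4 − 5 = 1; torsion from ∂_2 factors > 1: none. So H_1 = Z.
H_2: b_2 = 5 − 5 − 0 = 0; torsion from ∂_3 factors > 1: none. So H_2 = 0.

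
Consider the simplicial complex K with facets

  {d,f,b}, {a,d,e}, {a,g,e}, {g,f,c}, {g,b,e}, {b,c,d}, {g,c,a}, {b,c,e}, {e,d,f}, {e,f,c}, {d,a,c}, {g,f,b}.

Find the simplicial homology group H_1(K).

Take the total order a < b < c < d < e < f < g on the vertex set. Then K (dimension 2) consists of the simplices:

  0-simplices (7): a, b, c, d, e, f, g
  1-simplices (18): ac, ad, ae, ag, bc, bd, be, bf, bg, cd, ce, cf, cg, de, df, ef, eg, fg
  2-simplices (12): acd, acg, ade, aeg, bcd, bce, bdf, beg, bfg, cef, cfg, def

giving chain groups C_0 ≅ Z^7, C_1 ≅ Z^18, C_2 ≅ Z^12.

∂_1: C_1 → C_0 sends each edge [p,q] (with p < q) to q − p.
As a 7×18 matrix over Z this has rank 6, with invariant factors (1,1,1,1,1,1).

∂_2: C_2 → C_1 acts by ∂[p,q,r] = [q,r] − [p,r] + [p,q]. For instance
  ∂bdf = df − bf + bd,
  ∂cfg = fg − cg + cf.
The resulting 18×12 matrix has rank 12, and its Smith normal form has invariant factors (1,1,1,1,1,1,1,1,1,1,1,2).

From H_k ≅ ker(∂_k) / im(∂_{k+1}) we obtain:

  H_1: rank ker ∂_1 − rank ∂_2 = (18 − 6) − 12 = 0, and ∂_2 has invariant factor 2 > 1, so H_1 = Z/2Z.

(K is a triangulation of the real projective plane RP^2.)

H_1 = Z/2Z.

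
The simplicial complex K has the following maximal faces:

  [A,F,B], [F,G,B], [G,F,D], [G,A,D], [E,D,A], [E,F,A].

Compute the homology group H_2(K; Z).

We work with the vertex ordering A < B < D < E < F < G. The simplices of K, each written with vertices in increasing order, are:

  0-simplices (6): A, B, D, E, F, G
  1-simplices (12): AB, AD, AE, AF, AG, BF, BG, DE, DF, DG, EF, FG
  2-simplices (6): ABF, ADE, ADG, AEF, BFG, DFG

so the chain groups are C_0 ≅ Z^6, C_1 ≅ Z^12, C_2 ≅ Z^6.

∂_1: C_1 → C_0 maps an edge to its endpoints' difference, ∂[p,q] = q − p. For instance
  ∂DF = F − D.
The resulting 6×12 matrix has rank 5, and its Smith normal form has invariant factors (1,1,1,1,1).

Boundary ∂_2: C_2 → C_1 sends each 2-simplex [p,q,r] to [q,r] − [p,r] + [p,q]. For instance
  ∂DFG = FG − DG + DF,
  ∂BFG = FG − BG + BF.
The 12×6 boundary matrix has rank 6 and Smith normal form diag(1,1,1,1,1,1).

Computing H_k = (kernel of ∂_k) / (image of ∂_{k+1}):

  H_2: rank ker ∂_2 − rank ∂_3 = (6 − 6) − 0 = 0, and there is no ∂_3, so H_2 ≅ 0.

H_2 ≅ 0.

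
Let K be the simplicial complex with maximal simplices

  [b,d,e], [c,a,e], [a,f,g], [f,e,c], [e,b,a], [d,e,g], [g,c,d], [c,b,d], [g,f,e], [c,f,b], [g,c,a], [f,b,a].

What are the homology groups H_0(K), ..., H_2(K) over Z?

H_0 = Z,  H_1 = Z/2,  H_2 = 0.

Take the total order a < b < c < d < e < f < g on the vertex set. Then K (dimension 2) consists of the simplices:

  0-simplices (7): a, b, c, d, e, f, g
  1-simplices (18): ab, ac, ae, af, ag, bc, bd, be, bf, cd, ce, cf, cg, de, dg, ef, eg, fg
  2-simplices (12): abe, abf, ace, acg, afg, bcd, bcf, bde, cdg, cef, deg, efg

so the chain groups are C_0 ≅ Z^7, C_1 ≅ Z^18, C_2 ≅ Z^12.

The boundary map ∂_1: C_1 → C_0 is given by ∂[p,q] = [q] − [p]. For instance
  ∂be = e − b.
The 7×18 boundary matrix has rank 6 and Smith normal form diag(1,1,1,1,1,1).

Boundary ∂_2: C_2 → C_1 acts by ∂[p,q,r] = [q,r] − [p,r] + [p,q]. For instance
  ∂acg = cg − ag + ac,
  ∂ace = ce − ae + ac.
This gives a 18×12 integer matrix of rank 12; reducing to Smith normal form yields diagonal entries (1,1,1,1,1,1,1,1,1,1,1,2).

Computing H_k = (kernel of ∂_k) / (image of ∂_{k+1}):

  H_0: rank C_0 − rank ∂_1 = 7 − 6 = 1, and the invariant factors of ∂_1 are all 1, so H_0 ≅ Z.
  H_1: rank ker ∂_1 − rank ∂_2 = (18 − 6) − 12 = 0, and ∂_2 has invariant factor 2 > 1, so H_1 ≅ Z/2.
  H_2: rank ker ∂_2 − rank ∂_3 = (12 − 12) − 0 = 0, and there is no ∂_3, so H_2 ≅ 0.

As a check, the Euler characteristic is 7 − 18 + 12 = 1, which agrees with 1 − 0 + 0 = 1.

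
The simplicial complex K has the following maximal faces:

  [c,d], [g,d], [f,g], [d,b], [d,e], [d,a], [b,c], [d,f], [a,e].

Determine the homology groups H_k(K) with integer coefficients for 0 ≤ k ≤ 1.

H_0 = Z,  H_1 = Z^3.

Take the total order a < b < c < d < e < f < g on the vertex set. Then K (dimension 1) consists of the simplices:

  0-simplices (7): a, b, c, d, e, f, g
  1-simplices (9): ad, ae, bc, bd, cd, de, df, dg, fg

so the chain groups are C_0 ≅ Z^7, C_1 ≅ Z^9.

∂_1: C_1 → C_0 is given by ∂[p,q] = [q] − [p].
The 7×9 boundary matrix has rank 6 and Smith normal form diag(1,1,1,1,1,1).

Computing H_k = (kernel of ∂_k) / (image of ∂_{k+1}):

  H_0: rank C_0 − rank ∂_1 = 7 − 6 = 1, and the invariant factors of ∂_1 are all 1, so H_0 = Z.
  H_1: rank ker ∂_1 − rank ∂_2 = (9 − 6) − 0 = 3, and there is no ∂_2, so H_1 = Z^3.

As a check, the Euler characteristic is 7 − 9 = -2, which agrees with 1 − 3 = -2.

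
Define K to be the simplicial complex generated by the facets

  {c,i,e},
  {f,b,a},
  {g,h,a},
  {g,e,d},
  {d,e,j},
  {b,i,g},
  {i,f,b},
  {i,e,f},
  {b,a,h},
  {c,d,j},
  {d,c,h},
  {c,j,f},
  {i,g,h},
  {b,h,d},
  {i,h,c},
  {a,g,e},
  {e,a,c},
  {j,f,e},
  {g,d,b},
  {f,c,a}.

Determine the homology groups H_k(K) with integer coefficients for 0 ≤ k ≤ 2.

H_0 = Z,  H_1 = Z × Z/2,  H_2 = 0.

We work with the vertex ordering a < b < c < d < e < f < g < h < i < j. The simplices of K, each written with vertices in increasing order, are:

  0-simplices (10): a, b, c, d, e, f, g, h, i, j
  1-simplices (30): ab, ac, ae, af, ag, ah, bd, bf, bg, bh, bi, cd, ce, cf, ch, ci, cj, de, dg, dh, dj, ef, eg, ei, ej, fi, fj, gh, gi, hi
  2-simplices (20): abf, abh, ace, acf, aeg, agh, bdg, bdh, bfi, bgi, cdh, cdj, cei, cfj, chi, deg, dej, efi, efj, ghi

Hence C_0 ≅ Z^10, C_1 ≅ Z^30, C_2 ≅ Z^20.

The boundary map ∂_1: C_1 → C_0 is given by ∂[p,q] = [q] − [p]. For instance
  ∂bf = f − b.
As a 10×30 matrix over Z this has rank 9, with invariant factors (1,1,1,1,1,1,1,1,1).

∂_2: C_2 → C_1 maps a triangle to the signed sum of its edges. For instance
  ∂bgi = gi − bi + bg,
  ∂ghi = hi − gi + gh.
This gives a 30×20 integer matrix of rank 20; reducing to Smith normal form yields diagonal entries (1,1,1,1,1,1,1,1,1,1,1,1,1,1,1,1,1,1,1,2).

From H_k ≅ ker(∂_k) / im(∂_{k+1}) we obtain:

  H_0: rank C_0 − rank ∂_1 = 10 − 9 = 1, and the invariant factors of ∂_1 are all 1, so H_0 ≅ Z.
  H_1: rank ker ∂_1 − rank ∂_2 = (30 − 9) − 20 = 1, and ∂_2 has invariant factor 2 > 1, so H_1 ≅ Z × Z/2.
  H_2: rank ker ∂_2 − rank ∂_3 = (20 − 20) − 0 = 0, and there is no ∂_3, so H_2 ≅ 0.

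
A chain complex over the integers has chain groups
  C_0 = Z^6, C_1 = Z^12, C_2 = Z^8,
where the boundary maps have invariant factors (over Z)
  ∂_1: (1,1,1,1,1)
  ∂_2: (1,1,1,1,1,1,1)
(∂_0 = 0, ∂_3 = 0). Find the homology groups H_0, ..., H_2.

H_0 = Z,  H_1 = 0,  H_2 = Z.

H_0: b_0 = 6 − 0 − 5 = 1; torsion from ∂_1 factors > 1: none. So H_0 = Z.
H_1: b_1 = 12 − 5 − 7 = 0; torsion from ∂_2 factors > 1: none. So H_1 = 0.
H_2: b_2 = 8 − 7 − 0 = 1; torsion from ∂_3 factors > 1: none. So H_2 = Z.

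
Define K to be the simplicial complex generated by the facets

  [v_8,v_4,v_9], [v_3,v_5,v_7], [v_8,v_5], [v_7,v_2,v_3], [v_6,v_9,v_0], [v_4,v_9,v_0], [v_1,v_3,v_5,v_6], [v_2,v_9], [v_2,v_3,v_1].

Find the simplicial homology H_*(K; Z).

K has 10 vertices, 20 edges, 10 triangles, 1 3-simplex.
rank ∂_0 = 0, rank ∂_1 = 9 ⇒ b_0 = 10 − 0 − 9 = 1; all invariant factors of ∂_1 are 1 so no torsion. So H_0 = Z.
rank ∂_1 = 9, rank ∂_2 = 9 ⇒ b_1 = 20 − 9 − 9 = 2; all invariant factors of ∂_2 are 1 so no torsion. So H_1 = Z^2.
rank ∂_2 = 9, rank ∂_3 = 1 ⇒ b_2 = 10 − 9 − 1 = 0; all invariant factors of ∂_3 are 1 so no torsion. So H_2 = 0.
rank ∂_3 = 1, rank ∂_4 = 0 ⇒ b_3 = 1 − 1 − 0 = 0. So H_3 = 0.

H_0 ≅ Z,  H_1 ≅ Z^2,  H_2 = 0,  H_3 = 0.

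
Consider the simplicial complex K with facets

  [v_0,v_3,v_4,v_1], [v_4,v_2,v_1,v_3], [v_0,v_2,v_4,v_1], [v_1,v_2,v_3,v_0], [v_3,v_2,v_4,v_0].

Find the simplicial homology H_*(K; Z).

Order the vertices as v_0 < v_1 < v_2 < v_3 < v_4. Listing each simplex with vertices in this order, K has dimension 3 with simplices:

  0-simplices (5): [v_0], [v_1], [v_2], [v_3], [v_4]
  1-simplices (10): [v_0,v_1], [v_0,v_2], [v_0,v_3], [v_0,v_4], [v_1,v_2], [v_1,v_3], [v_1,v_4], [v_2,v_3], [v_2,v_4], [v_3,v_4]
  2-simplices (10): [v_0,v_1,v_2], [v_0,v_1,v_3], [v_0,v_1,v_4], [v_0,v_2,v_3], [v_0,v_2,v_4], [v_0,v_3,v_4], [v_1,v_2,v_3], [v_1,v_2,v_4], [v_1,v_3,v_4], [v_2,v_3,v_4]
  3-simplices (5): [v_0,v_1,v_2,v_3], [v_0,v_1,v_2,v_4], [v_0,v_1,v_3,v_4], [v_0,v_2,v_3,v_4], [v_1,v_2,v_3,v_4]

so the chain groups are C_0 ≅ Z^5, C_1 ≅ Z^10, C_2 ≅ Z^10, C_3 ≅ Z^5.

Boundary ∂_1: C_1 → C_0 maps an edge to its endpoints' difference, ∂[p,q] = q − p.
The resulting 5×10 matrix has rank 4, and its Smith normal form has invariant factors (1,1,1,1).

∂_2: C_2 → C_1 sends each 2-simplex [p,q,r] to [q,r] − [p,r] + [p,q]. For instance
  ∂[v_1,v_2,v_4] = [v_2,v_4] − [v_1,v_4] + [v_1,v_2],
  ∂[v_0,v_1,v_2] = [v_1,v_2] − [v_0,v_2] + [v_0,v_1].
The resulting 10×10 matrix has rank 6, and its Smith normal form has invariant factors (1,1,1,1,1,1).

∂_3: C_3 → C_2 sends each 3-simplex σ to the alternating sum Σ_i (−1)^i (σ with its i-th vertex removed). For instance
  ∂[v_0,v_1,v_2,v_3] = [v_1,v_2,v_3] − [v_0,v_2,v_3] + [v_0,v_1,v_3] − [v_0,v_1,v_2],
  ∂[v_0,v_2,v_3,v_4] = [v_2,v_3,v_4] − [v_0,v_3,v_4] + [v_0,v_2,v_4] − [v_0,v_2,v_3].
This gives a 10×5 integer matrix of rank 4; reducing to Smith normal form yields diagonal entries (1,1,1,1).

From H_k ≅ ker(∂_k) / im(∂_{k+1}) we obtain:

  H_0: rank C_0 − rank ∂_1 = 5 − 4 = 1, and the invariant factors of ∂_1 are all 1, so H_0 ≅ Z.
  H_1: rank ker ∂_1 − rank ∂_2 = (10 − 4) − 6 = 0, and the invariant factors of ∂_2 are all 1, so H_1 ≅ 0.
  H_2: rank ker ∂_2 − rank ∂_3 = (10 − 6) − 4 = 0, and the invariant factors of ∂_3 are all 1, so H_2 ≅ 0.
  H_3: rank ker ∂_3 − rank ∂_4 = (5 − 4) − 0 = 1, and there is no ∂_4, so H_3 ≅ Z.

H_0 = Z,  H_1 = 0,  H_2 = 0,  H_3 = Z.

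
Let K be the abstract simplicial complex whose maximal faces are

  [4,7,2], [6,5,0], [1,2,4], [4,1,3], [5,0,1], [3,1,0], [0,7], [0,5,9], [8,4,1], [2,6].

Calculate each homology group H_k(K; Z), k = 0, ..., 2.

Fix the vertex order 0 < 1 < 2 < 3 < 4 < 5 < 6 < 7 < 8 < 9 and write every simplex with vertices in increasing order. Then dim K = 2 and the simplices of K are:

  0-simplices (10): [0], [1], [2], [3], [4], [5], [6], [7], [8], [9]
  1-simplices (19): [0,1], [0,3], [0,5], [0,6], [0,7], [0,9], [1,2], [1,3], [1,4], [1,5], [1,8], [2,4], [2,6], [2,7], [3,4], [4,7], [4,8], [5,6], [5,9]
  2-simplices (8): [0,1,3], [0,1,5], [0,5,6], [0,5,9], [1,2,4], [1,3,4], [1,4,8], [2,4,7]

so the chain groups are C_0 ≅ Z^10, C_1 ≅ Z^19, C_2 ≅ Z^8.

∂_1: C_1 → C_0 is given by ∂[p,q] = [q] − [p]. For instance
  ∂[2,4] = [4] − [2].
The resulting 10×19 matrix has rank 9, and its Smith normal form has invariant factors (1,1,1,1,1,1,1,1,1).

The boundary map ∂_2: C_2 → C_1 maps a triangle to the signed sum of its edges. For instance
  ∂[0,1,5] = [1,5] − [0,5] + [0,1],
  ∂[1,4,8] = [4,8] − [1,8] + [1,4].
This gives a 19×8 integer matrix of rank 8; reducing to Smith normal form yields diagonal entries (1,1,1,1,1,1,1,1).

Reading off H_k = ker ∂_k / im ∂_{k+1}:

  H_0: rank C_0 − rank ∂_1 = 10 − 9 = 1, and the invariant factors of ∂_1 are all 1, so H_0 = Z.
  H_1: rank ker ∂_1 − rank ∂_2 = (19 − 9) − 8 = 2, and the invariant factors of ∂_2 are all 1, so H_1 = Z^2.
  H_2: rank ker ∂_2 − rank ∂_3 = (8 − 8) − 0 = 0, and there is no ∂_3, so H_2 = 0.

As a check, the Euler characteristic is 10 − 19 + 8 = -1, which agrees with 1 − 2 + 0 = -1.

H_0 ≅ Z,  H_1 ≅ Z^2,  H_2 = 0.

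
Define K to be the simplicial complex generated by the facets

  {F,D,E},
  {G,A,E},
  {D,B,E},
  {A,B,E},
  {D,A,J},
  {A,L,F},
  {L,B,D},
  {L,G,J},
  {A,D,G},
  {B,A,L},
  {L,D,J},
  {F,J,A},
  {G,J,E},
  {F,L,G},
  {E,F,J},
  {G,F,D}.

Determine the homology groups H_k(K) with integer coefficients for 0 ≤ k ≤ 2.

H_0 ≅ Z,  H_1 ≅ Z^2,  H_2 ≅ Z.

K has 8 vertices, 24 edges, 16 triangles.
rank ∂_0 = 0, rank ∂_1 = 7 ⇒ b_0 = 8 − 0 − 7 = 1; all invariant factors of ∂_1 are 1 so no torsion. So H_0 = Z.
rank ∂_1 = 7, rank ∂_2 = 15 ⇒ b_1 = 24 − 7 − 15 = 2; all invariant factors of ∂_2 are 1 so no torsion. So H_1 = Z^2.
rank ∂_2 = 15, rank ∂_3 = 0 ⇒ b_2 = 16 − 15 − 0 = 1. So H_2 = Z.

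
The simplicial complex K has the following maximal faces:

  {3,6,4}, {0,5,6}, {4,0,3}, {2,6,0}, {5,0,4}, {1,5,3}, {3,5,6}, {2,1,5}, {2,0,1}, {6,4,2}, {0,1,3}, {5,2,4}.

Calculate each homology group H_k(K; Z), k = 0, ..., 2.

H_0 ≅ Z,  H_1 ≅ Z/2Z,  H_2 = 0.

We work with the vertex ordering 0 < 1 < 2 < 3 < 4 < 5 < 6. The simplices of K, each written with vertices in increasing order, are:

  0-simplices (7): [0], [1], [2], [3], [4], [5], [6]
  1-simplices (18): [0,1], [0,2], [0,3], [0,4], [0,5], [0,6], [1,2], [1,3], [1,5], [2,4], [2,5], [2,6], [3,4], [3,5], [3,6], [4,5], [4,6], [5,6]
  2-simplices (12): [0,1,2], [0,1,3], [0,2,6], [0,3,4], [0,4,5], [0,5,6], [1,2,5], [1,3,5], [2,4,5], [2,4,6], [3,4,6], [3,5,6]

giving chain groups C_0 ≅ Z^7, C_1 ≅ Z^18, C_2 ≅ Z^12.

The boundary map ∂_1: C_1 → C_0 is given by ∂[p,q] = [q] − [p]. For instance
  ∂[0,4] = [4] − [0].
The 7×18 boundary matrix has rank 6 and Smith normal form diag(1,1,1,1,1,1).

Boundary ∂_2: C_2 → C_1 maps a triangle to the signed sum of its edges. For instance
  ∂[0,2,6] = [2,6] − [0,6] + [0,2],
  ∂[0,1,3] = [1,3] − [0,3] + [0,1].
The resulting 18×12 matrix has rank 12, and its Smith normal form has invariant factors (1,1,1,1,1,1,1,1,1,1,1,2).

Reading off H_k = ker ∂_k / im ∂_{k+1}:

  H_0: rank C_0 − rank ∂_1 = 7 − 6 = 1, and the invariant factors of ∂_1 are all 1, so H_0 ≅ Z.
  H_1: rank ker ∂_1 − rank ∂_2 = (18 − 6) − 12 = 0, and ∂_2 has invariant factor 2 > 1, so H_1 ≅ Z/2Z.
  H_2: rank ker ∂_2 − rank ∂_3 = (12 − 12) − 0 = 0, and there is no ∂_3, so H_2 ≅ 0.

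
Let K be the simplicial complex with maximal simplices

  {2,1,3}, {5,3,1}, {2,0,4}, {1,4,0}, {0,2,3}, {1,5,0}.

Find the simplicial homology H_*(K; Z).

Take the total order 0 < 1 < 2 < 3 < 4 < 5 on the vertex set. Then K (dimension 2) consists of the simplices:

  0-simplices (6): [0], [1], [2], [3], [4], [5]
  1-simplices (12): [0,1], [0,2], [0,3], [0,4], [0,5], [1,2], [1,3], [1,4], [1,5], [2,3], [2,4], [3,5]
  2-simplices (6): [0,1,4], [0,1,5], [0,2,3], [0,2,4], [1,2,3], [1,3,5]

Hence C_0 ≅ Z^6, C_1 ≅ Z^12, C_2 ≅ Z^6.

Boundary ∂_1: C_1 → C_0 maps an edge to its endpoints' difference, ∂[p,q] = q − p. For instance
  ∂[1,5] = [5] − [1].
As a 6×12 matrix over Z this has rank 5, with invariant factors (1,1,1,1,1).

The boundary map ∂_2: C_2 → C_1 maps a triangle to the signed sum of its edges. For instance
  ∂[1,3,5] = [3,5] − [1,5] + [1,3],
  ∂[0,1,4] = [1,4] − [0,4] + [0,1].
The resulting 12×6 matrix has rank 6, and its Smith normal form has invariant factors (1,1,1,1,1,1).

Reading off H_k = ker ∂_k / im ∂_{k+1}:

  H_0: rank C_0 − rank ∂_1 = 6 − 5 = 1, and the invariant factors of ∂_1 are all 1, so H_0 ≅ Z.
  H_1: rank ker ∂_1 − rank ∂_2 = (12 − 5) − 6 = 1, and the invariant factors of ∂_2 are all 1, so H_1 ≅ Z.
  H_2: rank ker ∂_2 − rank ∂_3 = (6 − 6) − 0 = 0, and there is no ∂_3, so H_2 ≅ 0.

As a check, the Euler characteristic is 6 − 12 + 6 = 0, which agrees with 1 − 1 + 0 = 0.
(K is a triangulation of the cylinder S^1 x I.)

H_0 ≅ Z,  H_1 ≅ Z,  H_2 = 0.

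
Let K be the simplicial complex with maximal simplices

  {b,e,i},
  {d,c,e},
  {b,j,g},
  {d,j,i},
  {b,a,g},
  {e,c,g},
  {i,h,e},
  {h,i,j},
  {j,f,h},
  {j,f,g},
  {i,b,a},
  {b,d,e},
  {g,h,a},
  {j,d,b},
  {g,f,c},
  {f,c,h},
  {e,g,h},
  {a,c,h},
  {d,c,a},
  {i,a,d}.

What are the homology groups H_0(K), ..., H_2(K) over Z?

H_0 ≅ Z,  H_1 ≅ Z ⊕ Z/2Z,  H_2 = 0.

Fix the vertex order a < b < c < d < e < f < g < h < i < j and write every simplex with vertices in increasing order. Then dim K = 2 and the simplices of K are:

  0-simplices (10): a, b, c, d, e, f, g, h, i, j
  1-simplices (30): ab, ac, ad, ag, ah, ai, bd, be, bg, bi, bj, cd, ce, cf, cg, ch, de, di, dj, eg, eh, ei, fg, fh, fj, gh, gj, hi, hj, ij
  2-simplices (20): abg, abi, acd, ach, adi, agh, bde, bdj, bei, bgj, cde, ceg, cfg, cfh, dij, egh, ehi, fgj, fhj, hij

giving chain groups C_0 ≅ Z^10, C_1 ≅ Z^30, C_2 ≅ Z^20.

∂_1: C_1 → C_0 is given by ∂[p,q] = [q] − [p]. For instance
  ∂ei = i − e.
This gives a 10×30 integer matrix of rank 9; reducing to Smith normal form yields diagonal entries (1,1,1,1,1,1,1,1,1).

Boundary ∂_2: C_2 → C_1 sends each 2-simplex [p,q,r] to [q,r] − [p,r] + [p,q]. For instance
  ∂ceg = eg − cg + ce,
  ∂fgj = gj − fj + fg.
This gives a 30×20 integer matrix of rank 20; reducing to Smith normal form yields diagonal entries (1,1,1,1,1,1,1,1,1,1,1,1,1,1,1,1,1,1,1,2).

Computing H_k = (kernel of ∂_k) / (image of ∂_{k+1}):

  H_0: rank C_0 − rank ∂_1 = 10 − 9 = 1, and the invariant factors of ∂_1 are all 1, so H_0 ≅ Z.
  H_1: rank ker ∂_1 − rank ∂_2 = (30 − 9) − 20 = 1, and ∂_2 has invariant factor 2 > 1, so H_1 ≅ Z ⊕ Z/2Z.
  H_2: rank ker ∂_2 − rank ∂_3 = (20 − 20) − 0 = 0, and there is no ∂_3, so H_2 ≅ 0.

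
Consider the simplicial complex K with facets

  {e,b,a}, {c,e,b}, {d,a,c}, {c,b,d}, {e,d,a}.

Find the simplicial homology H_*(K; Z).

H_0 = Z,  H_1 = Z,  H_2 = 0.

We work with the vertex ordering a < b < c < d < e. The simplices of K, each written with vertices in increasing order, are:

  0-simplices (5): a, b, c, d, e
  1-simplices (10): ab, ac, ad, ae, bc, bd, be, cd, ce, de
  2-simplices (5): abe, acd, ade, bcd, bce

Hence C_0 ≅ Z^5, C_1 ≅ Z^10, C_2 ≅ Z^5.

∂_1: C_1 → C_0 is given by ∂[p,q] = [q] − [p].
The 5×10 boundary matrix has rank 4 and Smith normal form diag(1,1,1,1).

∂_2: C_2 → C_1 acts by ∂[p,q,r] = [q,r] − [p,r] + [p,q]. For instance
  ∂ade = de − ae + ad,
  ∂abe = be − ae + ab.
The resulting 10×5 matrix has rank 5, and its Smith normal form has invariant factors (1,1,1,1,1).

Reading off H_k = ker ∂_k / im ∂_{k+1}:

  H_0: rank C_0 − rank ∂_1 = 5 − 4 = 1, and the invariant factors of ∂_1 are all 1, so H_0 ≅ Z.
  H_1: rank ker ∂_1 − rank ∂_2 = (10 − 4) − 5 = 1, and the invariant factors of ∂_2 are all 1, so H_1 ≅ Z.
  H_2: rank ker ∂_2 − rank ∂_3 = (5 − 5) − 0 = 0, and there is no ∂_3, so H_2 ≅ 0.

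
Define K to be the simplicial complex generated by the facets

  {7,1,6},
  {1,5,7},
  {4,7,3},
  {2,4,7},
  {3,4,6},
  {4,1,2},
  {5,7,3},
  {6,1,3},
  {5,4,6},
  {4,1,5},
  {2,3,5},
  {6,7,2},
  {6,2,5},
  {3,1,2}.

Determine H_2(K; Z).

K has 7 vertices, 21 edges, 14 triangles.
rank ∂_2 = 13, rank ∂_3 = 0 ⇒ b_2 = 14 − 13 − 0 = 1. So H_2 = Z.

H_2 ≅ Z.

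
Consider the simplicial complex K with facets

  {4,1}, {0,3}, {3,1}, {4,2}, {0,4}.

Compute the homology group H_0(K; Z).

H_0 = Z.

We work with the vertex ordering 0 < 1 < 2 < 3 < 4. The simplices of K, each written with vertices in increasing order, are:

  0-simplices (5): [0], [1], [2], [3], [4]
  1-simplices (5): [0,3], [0,4], [1,3], [1,4], [2,4]

giving chain groups C_0 ≅ Z^5, C_1 ≅ Z^5.

Boundary ∂_1: C_1 → C_0 maps an edge to its endpoints' difference, ∂[p,q] = q − p. For instance
  ∂[1,4] = [4] − [1].
The 5×5 boundary matrix has rank 4 and Smith normal form diag(1,1,1,1).

Computing H_k = (kernel of ∂_k) / (image of ∂_{k+1}):

  H_0: rank C_0 − rank ∂_1 = 5 − 4 = 1, and the invariant factors of ∂_1 are all 1, so H_0 ≅ Z.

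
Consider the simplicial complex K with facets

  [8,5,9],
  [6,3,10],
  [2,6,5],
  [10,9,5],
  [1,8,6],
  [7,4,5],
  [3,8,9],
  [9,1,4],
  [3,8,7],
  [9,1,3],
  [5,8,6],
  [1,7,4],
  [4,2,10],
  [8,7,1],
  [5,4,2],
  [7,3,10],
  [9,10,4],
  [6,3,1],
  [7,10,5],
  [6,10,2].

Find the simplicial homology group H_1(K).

K has 10 vertices, 30 edges, 20 triangles.
rank ∂_1 = 9, rank ∂_2 = 20 ⇒ b_1 = 30 − 9 − 20 = 1; ∂_2 has invariant factor(s) [2] giving torsion. So H_1 ≅ Z ⊕ Z/2.

H_1 ≅ Z ⊕ Z/2.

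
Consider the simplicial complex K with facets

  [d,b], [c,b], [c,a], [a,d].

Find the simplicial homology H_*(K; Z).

K has 4 vertices, 4 edges.
rank ∂_0 = 0, rank ∂_1 = 3 ⇒ b_0 = 4 − 0 − 3 = 1; all invariant factors of ∂_1 are 1 so no torsion. So H_0 ≅ Z.
rank ∂_1 = 3, rank ∂_2 = 0 ⇒ b_1 = 4 − 3 − 0 = 1. So H_1 ≅ Z.

H_0 = Z,  H_1 = Z.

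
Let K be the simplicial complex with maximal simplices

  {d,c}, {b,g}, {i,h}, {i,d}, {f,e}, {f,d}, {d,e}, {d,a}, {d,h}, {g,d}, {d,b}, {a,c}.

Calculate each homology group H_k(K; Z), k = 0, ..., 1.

Take the total order a < b < c < d < e < f < g < h < i on the vertex set. Then K (dimension 1) consists of the simplices:

  0-simplices (9): a, b, c, d, e, f, g, h, i
  1-simplices (12): ac, ad, bd, bg, cd, de, df, dg, dh, di, ef, hi

giving chain groups C_0 ≅ Z^9, C_1 ≅ Z^12.

The boundary map ∂_1: C_1 → C_0 maps an edge to its endpoints' difference, ∂[p,q] = q − p. For instance
  ∂di = i − d.
As a 9×12 matrix over Z this has rank 8, with invariant factors (1,1,1,1,1,1,1,1).

Reading off H_k = ker ∂_k / im ∂_{k+1}:

  H_0: rank C_0 − rank ∂_1 = 9 − 8 = 1, and the invariant factors of ∂_1 are all 1, so H_0 = Z.
  H_1: rank ker ∂_1 − rank ∂_2 = (12 − 8) − 0 = 4, and there is no ∂_2, so H_1 = Z^4.

H_0 ≅ Z,  H_1 ≅ Z^4.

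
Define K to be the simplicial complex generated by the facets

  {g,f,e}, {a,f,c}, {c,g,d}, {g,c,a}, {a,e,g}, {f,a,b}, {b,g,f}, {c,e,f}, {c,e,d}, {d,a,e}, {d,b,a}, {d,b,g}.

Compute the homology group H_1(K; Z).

Take the total order a < b < c < d < e < f < g on the vertex set. Then K (dimension 2) consists of the simplices:

  0-simplices (7): a, b, c, d, e, f, g
  1-simplices (18): ab, ac, ad, ae, af, ag, bd, bf, bg, cd, ce, cf, cg, de, dg, ef, eg, fg
  2-simplices (12): abd, abf, acf, acg, ade, aeg, bdg, bfg, cde, cdg, cef, efg

so the chain groups are C_0 ≅ Z^7, C_1 ≅ Z^18, C_2 ≅ Z^12.

Boundary ∂_1: C_1 → C_0 maps an edge to its endpoints' difference, ∂[p,q] = q − p.
As a 7×18 matrix over Z this has rank 6, with invariant factors (1,1,1,1,1,1).

∂_2: C_2 → C_1 acts by ∂[p,q,r] = [q,r] − [p,r] + [p,q]. For instance
  ∂acf = cf − af + ac,
  ∂cef = ef − cf + ce.
The 18×12 boundary matrix has rank 12 and Smith normal form diag(1,1,1,1,1,1,1,1,1,1,1,2).

Computing H_k = (kernel of ∂_k) / (image of ∂_{k+1}):

  H_1: rank ker ∂_1 − rank ∂_2 = (18 − 6) − 12 = 0, and ∂_2 has invariant factor 2 > 1, so H_1 = Z/2.

H_1 ≅ Z/2.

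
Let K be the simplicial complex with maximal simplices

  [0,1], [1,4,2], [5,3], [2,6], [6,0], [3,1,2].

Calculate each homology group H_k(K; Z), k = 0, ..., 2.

H_0 ≅ Z,  H_1 ≅ Z,  H_2 = 0.

We work with the vertex ordering 0 < 1 < 2 < 3 < 4 < 5 < 6. The simplices of K, each written with vertices in increasing order, are:

  0-simplices (7): [0], [1], [2], [3], [4], [5], [6]
  1-simplices (9): [0,1], [0,6], [1,2], [1,3], [1,4], [2,3], [2,4], [2,6], [3,5]
  2-simplices (2): [1,2,3], [1,2,4]

so the chain groups are C_0 ≅ Z^7, C_1 ≅ Z^9, C_2 ≅ Z^2.

Boundary ∂_1: C_1 → C_0 maps an edge to its endpoints' difference, ∂[p,q] = q − p. For instance
  ∂[2,4] = [4] − [2].
The 7×9 boundary matrix has rank 6 and Smith normal form diag(1,1,1,1,1,1).

∂_2: C_2 → C_1 maps a triangle to the signed sum of its edges. For instance
  ∂[1,2,3] = [2,3] − [1,3] + [1,2],
  ∂[1,2,4] = [2,4] − [1,4] + [1,2].
As a 9×2 matrix over Z this has rank 2, with invariant factors (1,1).

Reading off H_k = ker ∂_k / im ∂_{k+1}:

  H_0: rank C_0 − rank ∂_1 = 7 − 6 = 1, and the invariant factors of ∂_1 are all 1, so H_0 ≅ Z.
  H_1: rank ker ∂_1 − rank ∂_2 = (9 − 6) − 2 = 1, and the invariant factors of ∂_2 are all 1, so H_1 ≅ Z.
  H_2: rank ker ∂_2 − rank ∂_3 = (2 − 2) − 0 = 0, and there is no ∂_3, so H_2 ≅ 0.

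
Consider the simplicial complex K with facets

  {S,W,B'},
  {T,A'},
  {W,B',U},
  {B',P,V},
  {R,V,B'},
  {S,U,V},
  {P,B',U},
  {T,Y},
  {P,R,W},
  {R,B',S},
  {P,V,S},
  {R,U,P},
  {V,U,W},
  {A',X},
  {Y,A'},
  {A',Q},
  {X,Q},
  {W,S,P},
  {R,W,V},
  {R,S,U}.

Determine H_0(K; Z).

H_0 = Z^2.

We work with the vertex ordering P < Q < R < S < T < U < V < W < X < Y < A' < B'. The simplices of K, each written with vertices in increasing order, are:

  0-simplices (12): [P], [Q], [R], [S], [T], [U], [V], [W], [X], [Y], [A'], [B']
  1-simplices (27): (27 of them)
  2-simplices (14): [P,R,U], [P,R,W], [P,S,V], [P,S,W], [P,U,B'], [P,V,B'], [R,S,U], [R,S,B'], [R,V,W], [R,V,B'], [S,U,V], [S,W,B'], [U,V,W], [U,W,B']

giving chain groups C_0 ≅ Z^12, C_1 ≅ Z^27, C_2 ≅ Z^14.

Boundary ∂_1: C_1 → C_0 maps an edge to its endpoints' difference, ∂[p,q] = q − p.
As a 12×27 matrix over Z this has rank 10, with invariant factors (1,1,1,1,1,1,1,1,1,1).

∂_2: C_2 → C_1 acts by ∂[p,q,r] = [q,r] − [p,r] + [p,q]. For instance
  ∂[R,V,B'] = [V,B'] − [R,B'] + [R,V],
  ∂[R,S,B'] = [S,B'] − [R,B'] + [R,S].
The resulting 27×14 matrix has rank 13, and its Smith normal form has invariant factors (1,1,1,1,1,1,1,1,1,1,1,1,1).

Reading off H_k = ker ∂_k / im ∂_{k+1}:

  H_0: rank C_0 − rank ∂_1 = 12 − 10 = 2, and the invariant factors of ∂_1 are all 1, so H_0 = Z^2.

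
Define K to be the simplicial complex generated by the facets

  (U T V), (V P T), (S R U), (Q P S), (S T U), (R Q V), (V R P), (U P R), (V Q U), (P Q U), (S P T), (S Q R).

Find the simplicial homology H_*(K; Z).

H_0 = Z,  H_1 = Z/2,  H_2 = 0.

K has 7 vertices, 18 edges, 12 triangles.
rank ∂_0 = 0, rank ∂_1 = 6 ⇒ b_0 = 7 − 0 − 6 = 1; all invariant factors of ∂_1 are 1 so no torsion. So H_0 ≅ Z.
rank ∂_1 = 6, rank ∂_2 = 12 ⇒ b_1 = 18 − 6 − 12 = 0; ∂_2 has invariant factor(s) [2] giving torsion. So H_1 ≅ Z/2.
rank ∂_2 = 12, rank ∂_3 = 0 ⇒ b_2 = 12 − 12 − 0 = 0. So H_2 ≅ 0.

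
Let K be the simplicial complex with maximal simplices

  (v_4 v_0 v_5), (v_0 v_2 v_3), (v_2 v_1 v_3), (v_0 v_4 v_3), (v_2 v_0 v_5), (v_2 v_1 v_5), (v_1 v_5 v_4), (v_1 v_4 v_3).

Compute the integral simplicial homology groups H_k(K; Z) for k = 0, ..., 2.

We work with the vertex ordering v_0 < v_1 < v_2 < v_3 < v_4 < v_5. The simplices of K, each written with vertices in increasing order, are:

  0-simplices (6): [v_0], [v_1], [v_2], [v_3], [v_4], [v_5]
  1-simplices (12): [v_0,v_2], [v_0,v_3], [v_0,v_4], [v_0,v_5], [v_1,v_2], [v_1,v_3], [v_1,v_4], [v_1,v_5], [v_2,v_3], [v_2,v_5], [v_3,v_4], [v_4,v_5]
  2-simplices (8): [v_0,v_2,v_3], [v_0,v_2,v_5], [v_0,v_3,v_4], [v_0,v_4,v_5], [v_1,v_2,v_3], [v_1,v_2,v_5], [v_1,v_3,v_4], [v_1,v_4,v_5]

Hence C_0 ≅ Z^6, C_1 ≅ Z^12, C_2 ≅ Z^8.

Boundary ∂_1: C_1 → C_0 sends each edge [p,q] (with p < q) to q − p. For instance
  ∂[v_3,v_4] = [v_4] − [v_3].
The resulting 6×12 matrix has rank 5, and its Smith normal form has invariant factors (1,1,1,1,1).

Boundary ∂_2: C_2 → C_1 maps a triangle to the signed sum of its edges. For instance
  ∂[v_0,v_2,v_5] = [v_2,v_5] − [v_0,v_5] + [v_0,v_2],
  ∂[v_1,v_3,v_4] = [v_3,v_4] − [v_1,v_4] + [v_1,v_3].
The resulting 12×8 matrix has rank 7, and its Smith normal form has invariant factors (1,1,1,1,1,1,1).

Computing H_k = (kernel of ∂_k) / (image of ∂_{k+1}):

  H_0: rank C_0 − rank ∂_1 = 6 − 5 = 1, and the invariant factors of ∂_1 are all 1, so H_0 ≅ Z.
  H_1: rank ker ∂_1 − rank ∂_2 = (12 − 5) − 7 = 0, and the invariant factors of ∂_2 are all 1, so H_1 ≅ 0.
  H_2: rank ker ∂_2 − rank ∂_3 = (8 − 7) − 0 = 1, and there is no ∂_3, so H_2 ≅ Z.

H_0 = Z,  H_1 = 0,  H_2 = Z.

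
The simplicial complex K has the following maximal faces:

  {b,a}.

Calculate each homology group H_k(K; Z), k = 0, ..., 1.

H_0 = Z,  H_1 = 0.

Take the total order a < b on the vertex set. Then K (dimension 1) consists of the simplices:

  0-simplices (2): a, b
  1-simplices (1): ab

Hence C_0 ≅ Z^2, C_1 ≅ Z^1.

∂_1: C_1 → C_0 sends each edge [p,q] (with p < q) to q − p. For instance
  ∂ab = b − a.
As a 2×1 matrix over Z this has rank 1, with invariant factors (1).

From H_k ≅ ker(∂_k) / im(∂_{k+1}) we obtain:

  H_0: rank C_0 − rank ∂_1 = 2 − 1 = 1, and the invariant factors of ∂_1 are all 1, so H_0 ≅ Z.
  H_1: rank ker ∂_1 − rank ∂_2 = (1 − 1) − 0 = 0, and there is no ∂_2, so H_1 ≅ 0.

(K is a triangulation of the 1-simplex.)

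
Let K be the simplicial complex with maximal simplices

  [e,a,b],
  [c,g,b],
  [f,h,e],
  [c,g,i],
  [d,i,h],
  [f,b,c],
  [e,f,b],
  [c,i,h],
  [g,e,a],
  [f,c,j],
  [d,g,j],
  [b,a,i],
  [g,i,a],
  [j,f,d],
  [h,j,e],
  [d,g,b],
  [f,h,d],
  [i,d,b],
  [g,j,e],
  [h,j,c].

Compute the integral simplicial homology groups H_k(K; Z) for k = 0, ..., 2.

Take the total order a < b < c < d < e < f < g < h < i < j on the vertex set. Then K (dimension 2) consists of the simplices:

  0-simplices (10): a, b, c, d, e, f, g, h, i, j
  1-simplices (30): ab, ae, ag, ai, bc, bd, be, bf, bg, bi, cf, cg, ch, ci, cj, df, dg, dh, di, dj, ef, eg, eh, ej, fh, fj, gi, gj, hi, hj
  2-simplices (20): abe, abi, aeg, agi, bcf, bcg, bdg, bdi, bef, cfj, cgi, chi, chj, dfh, dfj, dgj, dhi, efh, egj, ehj

so the chain groups are C_0 ≅ Z^10, C_1 ≅ Z^30, C_2 ≅ Z^20.

The boundary map ∂_1: C_1 → C_0 sends each edge [p,q] (with p < q) to q − p.
This gives a 10×30 integer matrix of rank 9; reducing to Smith normal form yields diagonal entries (1,1,1,1,1,1,1,1,1).

The boundary map ∂_2: C_2 → C_1 maps a triangle to the signed sum of its edges. For instance
  ∂dfh = fh − dh + df,
  ∂dhi = hi − di + dh.
The 30×20 boundary matrix has rank 20 and Smith normal form diag(1,1,1,1,1,1,1,1,1,1,1,1,1,1,1,1,1,1,1,2).

Computing H_k = (kernel of ∂_k) / (image of ∂_{k+1}):

  H_0: rank C_0 − rank ∂_1 = 10 − 9 = 1, and the invariant factors of ∂_1 are all 1, so H_0 = Z.
  H_1: rank ker ∂_1 − rank ∂_2 = (30 − 9) − 20 = 1, and ∂_2 has invariant factor 2 > 1, so H_1 = Z ⊕ Z/2.
  H_2: rank ker ∂_2 − rank ∂_3 = (20 − 20) − 0 = 0, and there is no ∂_3, so H_2 = 0.

As a check, the Euler characteristic is 10 − 30 + 20 = 0, which agrees with 1 − 1 + 0 = 0.

H_0 = Z,  H_1 = Z ⊕ Z/2,  H_2 = 0.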